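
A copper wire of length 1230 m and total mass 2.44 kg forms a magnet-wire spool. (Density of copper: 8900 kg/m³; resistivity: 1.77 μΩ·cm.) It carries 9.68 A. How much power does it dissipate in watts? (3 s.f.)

ρ = 1.77 μΩ·cm = 1.77×10^-8 Ω·m
A = m/(density·L) = 2.44/(8900×1230) = 2.2289e-07 m²
R = ρL/A = (1.77×10^-8)(1230)/(2.2289e-07) = 97.68 Ω
P = I²R = (9.68)² × 97.68 = 9150 W

9150 W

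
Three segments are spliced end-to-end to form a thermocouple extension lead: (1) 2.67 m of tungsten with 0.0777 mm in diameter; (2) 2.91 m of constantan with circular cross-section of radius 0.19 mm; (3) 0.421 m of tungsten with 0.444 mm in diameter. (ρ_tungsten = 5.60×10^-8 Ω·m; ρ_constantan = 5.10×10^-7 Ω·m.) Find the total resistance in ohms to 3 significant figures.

Seg 1: A = π(d/2)² = π(3.8850e-05 m)² = 4.742e-09 m²
R_1 = (5.60×10^-8)(2.67)/(4.742e-09) = 31.53 Ω
Seg 2: A = πr² = π(1.9000e-04 m)² = 1.134e-07 m²
R_2 = (5.10×10^-7)(2.91)/(1.134e-07) = 13.09 Ω
Seg 3: A = π(d/2)² = π(2.2200e-04 m)² = 1.548e-07 m²
R_3 = (5.60×10^-8)(0.421)/(1.548e-07) = 0.1523 Ω
R_total = R_1 + R_2 + R_3 = 44.8 Ω

44.8 Ω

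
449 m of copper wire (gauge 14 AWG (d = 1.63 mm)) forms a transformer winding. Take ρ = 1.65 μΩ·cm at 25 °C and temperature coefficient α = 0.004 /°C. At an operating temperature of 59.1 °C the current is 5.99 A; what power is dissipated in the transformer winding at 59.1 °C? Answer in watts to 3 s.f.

145 W

ρ = 1.65 μΩ·cm = 1.65×10^-8 Ω·m
A = π(1.63/2 mm)² = π(8.1500e-04 m)² = 2.087e-06 m²
R₍25₎ = ρL/A = (1.65×10^-8)(449)/(2.087e-06) = 3.55 Ω
R₍59.1₎ = R₍25₎(1 + αΔT) = 3.55 × (1 + 0.004×34.1) = 4.035 Ω
P = I²R = (5.99)² × 4.035 = 145 W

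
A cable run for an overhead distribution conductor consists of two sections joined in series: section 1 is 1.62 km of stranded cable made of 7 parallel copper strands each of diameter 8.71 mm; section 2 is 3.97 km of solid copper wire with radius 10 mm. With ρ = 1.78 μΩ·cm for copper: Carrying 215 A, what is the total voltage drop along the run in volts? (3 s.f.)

ρ = 1.78 μΩ·cm = 1.78×10^-8 Ω·m
Section 1: A_strand = π(4.3550e-03)² = 5.958e-05 m²; R₁ = ρL/(N·A_s) = (1.78×10^-8)(1620)/(7×5.958e-05) = 0.06914 Ω
Section 2: A = πr² = π(1.0000e-02 m)² = 3.142e-04 m²
R₂ = (1.78×10^-8)(3970)/(3.142e-04) = 0.2249 Ω
R = R₁ + R₂ = 0.2941 Ω
V = IR = 215 × 0.2941 = 63.2 V

63.2 V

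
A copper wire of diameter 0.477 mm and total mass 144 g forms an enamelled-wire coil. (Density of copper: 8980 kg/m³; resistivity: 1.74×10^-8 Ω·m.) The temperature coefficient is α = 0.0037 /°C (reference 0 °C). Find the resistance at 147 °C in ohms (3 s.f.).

A = π(d/2)² = π(2.3850e-04 m)² = 1.7870e-07 m²
L = m/(density·A) = 0.144/(8980×1.7870e-07) = 89.73 m
R = ρL/A = (1.74×10^-8)(89.73)/(1.7870e-07) = 8.737 Ω
R(147 °C) = 8.737 × (1 + 0.0037×147) = 13.5 Ω

13.5 Ω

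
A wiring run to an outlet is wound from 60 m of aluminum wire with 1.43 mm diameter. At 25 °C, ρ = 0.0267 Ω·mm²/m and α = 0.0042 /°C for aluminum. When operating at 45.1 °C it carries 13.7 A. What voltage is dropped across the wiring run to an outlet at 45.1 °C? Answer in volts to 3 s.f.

ρ = 0.0267 Ω·mm²/m = 2.67×10^-8 Ω·m
A = π(d/2)² = π(7.1500e-04 m)² = 1.606e-06 m²
R₍25₎ = ρL/A = (2.67×10^-8)(60)/(1.606e-06) = 0.9975 Ω
R₍45.1₎ = R₍25₎(1 + αΔT) = 0.9975 × (1 + 0.0042×20.1) = 1.082 Ω
V = IR = 13.7 × 1.082 = 14.8 V

14.8 V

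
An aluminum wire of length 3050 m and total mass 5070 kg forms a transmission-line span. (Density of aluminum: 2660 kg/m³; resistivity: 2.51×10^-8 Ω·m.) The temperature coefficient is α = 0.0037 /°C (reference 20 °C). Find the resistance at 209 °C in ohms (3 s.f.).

A = m/(density·L) = 5070/(2660×3050) = 6.2492e-04 m²
R = ρL/A = (2.51×10^-8)(3050)/(6.2492e-04) = 0.1225 Ω
R(209 °C) = 0.1225 × (1 + 0.0037×189) = 0.208 Ω

0.208 Ω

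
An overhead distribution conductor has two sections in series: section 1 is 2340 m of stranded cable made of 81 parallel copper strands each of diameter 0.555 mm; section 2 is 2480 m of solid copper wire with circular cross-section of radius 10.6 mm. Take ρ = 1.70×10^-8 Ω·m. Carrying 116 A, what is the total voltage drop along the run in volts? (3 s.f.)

Section 1: A_strand = π(2.7750e-04)² = 2.419e-07 m²; R₁ = ρL/(N·A_s) = (1.70×10^-8)(2340)/(81×2.419e-07) = 2.03 Ω
Section 2: A = πr² = π(1.0600e-02 m)² = 3.530e-04 m²
R₂ = (1.70×10^-8)(2480)/(3.530e-04) = 0.1194 Ω
R = R₁ + R₂ = 2.149 Ω
V = IR = 116 × 2.149 = 249 V

249 V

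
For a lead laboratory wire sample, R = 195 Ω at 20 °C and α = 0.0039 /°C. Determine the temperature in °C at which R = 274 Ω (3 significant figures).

124 °C

R = R₀(1 + α(T − T₀)) ⇒ T = T₀ + (R/R₀ − 1)/α
T = 20 + (274/195 − 1)/0.0039 = 20 + (0.4051)/0.0039 = 124 °C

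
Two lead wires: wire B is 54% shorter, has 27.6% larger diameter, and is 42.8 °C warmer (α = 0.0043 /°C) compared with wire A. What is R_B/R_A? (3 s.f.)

R ∝ ρL/d² with ρ ∝ (1+αΔT), so R_B/R_A = (1 − 54/100) × (1 + 27.6/100)⁻² × (1 + 0.0043×42.8)
= 0.46 × 0.6142 × 1.184 = 0.335

0.335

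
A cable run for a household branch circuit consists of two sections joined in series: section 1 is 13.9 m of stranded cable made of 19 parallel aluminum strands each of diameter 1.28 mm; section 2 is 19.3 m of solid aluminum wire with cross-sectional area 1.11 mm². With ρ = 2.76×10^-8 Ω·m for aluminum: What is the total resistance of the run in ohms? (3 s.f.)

Section 1: A_strand = π(6.4000e-04)² = 1.287e-06 m²; R₁ = ρL/(N·A_s) = (2.76×10^-8)(13.9)/(19×1.287e-06) = 0.01569 Ω
Section 2: A = 1.11 mm² = 1.110e-06 m²
R₂ = (2.76×10^-8)(19.3)/(1.110e-06) = 0.4799 Ω
R = R₁ + R₂ = 0.496 Ω

0.496 Ω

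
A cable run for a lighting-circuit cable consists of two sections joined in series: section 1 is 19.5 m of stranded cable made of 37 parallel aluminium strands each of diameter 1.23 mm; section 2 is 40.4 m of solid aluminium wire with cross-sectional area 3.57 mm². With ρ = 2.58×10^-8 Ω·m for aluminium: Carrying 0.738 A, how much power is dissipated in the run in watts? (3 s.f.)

Section 1: A_strand = π(6.1500e-04)² = 1.188e-06 m²; R₁ = ρL/(N·A_s) = (2.58×10^-8)(19.5)/(37×1.188e-06) = 0.01144 Ω
Section 2: A = 3.57 mm² = 3.570e-06 m²
R₂ = (2.58×10^-8)(40.4)/(3.570e-06) = 0.292 Ω
R = R₁ + R₂ = 0.3034 Ω
P = I²R = (0.738)² × 0.3034 = 0.165 W

0.165 W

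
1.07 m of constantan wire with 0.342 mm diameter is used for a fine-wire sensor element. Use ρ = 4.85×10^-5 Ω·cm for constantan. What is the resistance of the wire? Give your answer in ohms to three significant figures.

ρ = 4.85×10^-5 Ω·cm = 4.85×10^-7 Ω·m
A = π(d/2)² = π(1.7100e-04 m)² = 9.186e-08 m²
R = ρL/A = (4.85×10^-7)(1.07 m)/(9.186e-08 m²) = 5.65 Ω

5.65 Ω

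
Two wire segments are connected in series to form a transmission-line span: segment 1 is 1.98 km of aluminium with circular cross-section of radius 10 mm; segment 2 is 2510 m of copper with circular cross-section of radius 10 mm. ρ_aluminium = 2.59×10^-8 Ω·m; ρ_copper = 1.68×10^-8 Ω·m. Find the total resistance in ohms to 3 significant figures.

0.297 Ω

Segment 1: A = πr² = π(1.0000e-02 m)² = 3.142e-04 m²
R₁ = ρL/A = (2.59×10^-8)(1980)/(3.142e-04) = 0.1632 Ω
R₂ = (1.68×10^-8)(2510)/(3.142e-04) = 0.1342 Ω
R = R₁ + R₂ = 0.297 Ω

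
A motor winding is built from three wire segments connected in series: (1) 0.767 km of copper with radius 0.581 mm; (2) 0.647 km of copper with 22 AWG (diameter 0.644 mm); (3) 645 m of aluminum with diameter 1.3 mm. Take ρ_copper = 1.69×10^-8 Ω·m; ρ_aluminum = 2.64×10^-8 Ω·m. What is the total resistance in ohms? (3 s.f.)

58.6 Ω

Seg 1: A = πr² = π(5.8100e-04 m)² = 1.060e-06 m²
R_1 = (1.69×10^-8)(767)/(1.060e-06) = 12.22 Ω
Seg 2: A = π(0.644/2 mm)² = π(3.2200e-04 m)² = 3.257e-07 m²
R_2 = (1.69×10^-8)(647)/(3.257e-07) = 33.57 Ω
Seg 3: A = π(d/2)² = π(6.5000e-04 m)² = 1.327e-06 m²
R_3 = (2.64×10^-8)(645)/(1.327e-06) = 12.83 Ω
R_total = R_1 + R_2 + R_3 = 58.6 Ω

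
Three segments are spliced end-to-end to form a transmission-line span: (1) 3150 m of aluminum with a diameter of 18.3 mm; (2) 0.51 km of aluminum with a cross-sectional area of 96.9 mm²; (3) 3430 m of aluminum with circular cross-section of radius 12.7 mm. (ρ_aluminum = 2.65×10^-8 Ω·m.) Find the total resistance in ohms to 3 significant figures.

Seg 1: A = π(d/2)² = π(9.1500e-03 m)² = 2.630e-04 m²
R_1 = (2.65×10^-8)(3150)/(2.630e-04) = 0.3174 Ω
Seg 2: A = 96.9 mm² = 9.690e-05 m²
R_2 = (2.65×10^-8)(510)/(9.690e-05) = 0.1395 Ω
Seg 3: A = πr² = π(1.2700e-02 m)² = 5.067e-04 m²
R_3 = (2.65×10^-8)(3430)/(5.067e-04) = 0.1794 Ω
R_total = R_1 + R_2 + R_3 = 0.636 Ω

0.636 Ω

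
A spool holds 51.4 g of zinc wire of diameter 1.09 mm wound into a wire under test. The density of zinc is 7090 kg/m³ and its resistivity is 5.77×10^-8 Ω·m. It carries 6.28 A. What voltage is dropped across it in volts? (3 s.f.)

A = π(d/2)² = π(5.4500e-04 m)² = 9.3313e-07 m²
L = m/(density·A) = 0.0514/(7090×9.3313e-07) = 7.769 m
R = ρL/A = (5.77×10^-8)(7.769)/(9.3313e-07) = 0.4804 Ω
V = IR = 6.28 × 0.4804 = 3.02 V

3.02 V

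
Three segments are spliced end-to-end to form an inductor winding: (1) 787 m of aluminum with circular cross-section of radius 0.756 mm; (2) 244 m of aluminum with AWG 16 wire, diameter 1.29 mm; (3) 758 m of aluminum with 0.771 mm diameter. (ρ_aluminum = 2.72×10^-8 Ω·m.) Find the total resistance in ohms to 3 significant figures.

Seg 1: A = πr² = π(7.5600e-04 m)² = 1.796e-06 m²
R_1 = (2.72×10^-8)(787)/(1.796e-06) = 11.92 Ω
Seg 2: A = π(1.29/2 mm)² = π(6.4500e-04 m)² = 1.307e-06 m²
R_2 = (2.72×10^-8)(244)/(1.307e-06) = 5.078 Ω
Seg 3: A = π(d/2)² = π(3.8550e-04 m)² = 4.669e-07 m²
R_3 = (2.72×10^-8)(758)/(4.669e-07) = 44.16 Ω
R_total = R_1 + R_2 + R_3 = 61.2 Ω

61.2 Ω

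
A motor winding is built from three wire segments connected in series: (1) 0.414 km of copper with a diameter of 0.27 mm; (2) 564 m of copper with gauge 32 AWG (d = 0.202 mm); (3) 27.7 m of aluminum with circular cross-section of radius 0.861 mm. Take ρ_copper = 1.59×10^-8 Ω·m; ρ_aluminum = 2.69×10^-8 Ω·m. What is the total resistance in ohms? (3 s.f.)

Seg 1: A = π(d/2)² = π(1.3500e-04 m)² = 5.726e-08 m²
R_1 = (1.59×10^-8)(414)/(5.726e-08) = 115 Ω
Seg 2: A = π(0.202/2 mm)² = π(1.0100e-04 m)² = 3.205e-08 m²
R_2 = (1.59×10^-8)(564)/(3.205e-08) = 279.8 Ω
Seg 3: A = πr² = π(8.6100e-04 m)² = 2.329e-06 m²
R_3 = (2.69×10^-8)(27.7)/(2.329e-06) = 0.3199 Ω
R_total = R_1 + R_2 + R_3 = 395 Ω

395 Ω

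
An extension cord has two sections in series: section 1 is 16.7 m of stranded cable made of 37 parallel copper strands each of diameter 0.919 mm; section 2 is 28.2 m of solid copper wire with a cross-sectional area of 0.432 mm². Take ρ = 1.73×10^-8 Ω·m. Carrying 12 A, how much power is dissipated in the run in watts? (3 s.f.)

Section 1: A_strand = π(4.5950e-04)² = 6.633e-07 m²; R₁ = ρL/(N·A_s) = (1.73×10^-8)(16.7)/(37×6.633e-07) = 0.01177 Ω
Section 2: A = 0.432 mm² = 4.320e-07 m²
R₂ = (1.73×10^-8)(28.2)/(4.320e-07) = 1.129 Ω
R = R₁ + R₂ = 1.141 Ω
P = I²R = (12)² × 1.141 = 164 W

164 W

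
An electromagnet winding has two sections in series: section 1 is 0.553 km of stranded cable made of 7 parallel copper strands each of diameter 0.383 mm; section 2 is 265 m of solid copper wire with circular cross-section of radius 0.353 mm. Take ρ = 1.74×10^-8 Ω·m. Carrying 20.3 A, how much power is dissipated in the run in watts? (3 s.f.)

9770 W

Section 1: A_strand = π(1.9150e-04)² = 1.152e-07 m²; R₁ = ρL/(N·A_s) = (1.74×10^-8)(553)/(7×1.152e-07) = 11.93 Ω
Section 2: A = πr² = π(3.5300e-04 m)² = 3.915e-07 m²
R₂ = (1.74×10^-8)(265)/(3.915e-07) = 11.78 Ω
R = R₁ + R₂ = 23.71 Ω
P = I²R = (20.3)² × 23.71 = 9770 W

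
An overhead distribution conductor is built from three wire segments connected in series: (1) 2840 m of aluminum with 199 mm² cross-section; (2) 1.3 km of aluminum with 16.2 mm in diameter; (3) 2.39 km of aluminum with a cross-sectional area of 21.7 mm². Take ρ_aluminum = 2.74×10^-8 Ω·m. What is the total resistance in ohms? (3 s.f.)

Seg 1: A = 199 mm² = 1.990e-04 m²
R_1 = (2.74×10^-8)(2840)/(1.990e-04) = 0.391 Ω
Seg 2: A = π(d/2)² = π(8.1000e-03 m)² = 2.061e-04 m²
R_2 = (2.74×10^-8)(1300)/(2.061e-04) = 0.1728 Ω
Seg 3: A = 21.7 mm² = 2.170e-05 m²
R_3 = (2.74×10^-8)(2390)/(2.170e-05) = 3.018 Ω
R_total = R_1 + R_2 + R_3 = 3.58 Ω

3.58 Ω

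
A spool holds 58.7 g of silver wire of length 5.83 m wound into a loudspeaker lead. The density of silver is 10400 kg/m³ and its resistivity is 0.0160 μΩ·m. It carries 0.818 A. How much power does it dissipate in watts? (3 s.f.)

0.0645 W

ρ = 0.0160 μΩ·m = 1.60×10^-8 Ω·m
A = m/(density·L) = 0.0587/(10400×5.83) = 9.6814e-07 m²
R = ρL/A = (1.60×10^-8)(5.83)/(9.6814e-07) = 0.09635 Ω
P = I²R = (0.818)² × 0.09635 = 0.0645 W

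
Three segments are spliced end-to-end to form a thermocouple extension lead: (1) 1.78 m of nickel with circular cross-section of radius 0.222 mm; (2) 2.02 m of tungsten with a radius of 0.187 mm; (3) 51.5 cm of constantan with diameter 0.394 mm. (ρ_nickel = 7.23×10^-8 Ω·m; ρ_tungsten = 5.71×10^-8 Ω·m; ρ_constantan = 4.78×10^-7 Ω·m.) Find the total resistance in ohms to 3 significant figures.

3.90 Ω

Seg 1: A = πr² = π(2.2200e-04 m)² = 1.548e-07 m²
R_1 = (7.23×10^-8)(1.78)/(1.548e-07) = 0.8312 Ω
Seg 2: A = πr² = π(1.8700e-04 m)² = 1.099e-07 m²
R_2 = (5.71×10^-8)(2.02)/(1.099e-07) = 1.05 Ω
Seg 3: A = π(d/2)² = π(1.9700e-04 m)² = 1.219e-07 m²
R_3 = (4.78×10^-7)(0.515)/(1.219e-07) = 2.019 Ω
R_total = R_1 + R_2 + R_3 = 3.90 Ω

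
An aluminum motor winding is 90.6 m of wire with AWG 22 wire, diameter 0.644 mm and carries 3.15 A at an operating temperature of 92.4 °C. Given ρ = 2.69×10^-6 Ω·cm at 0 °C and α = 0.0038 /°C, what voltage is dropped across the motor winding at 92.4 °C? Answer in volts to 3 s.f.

31.8 V

ρ = 2.69×10^-6 Ω·cm = 2.69×10^-8 Ω·m
A = π(0.644/2 mm)² = π(3.2200e-04 m)² = 3.257e-07 m²
R₍0₎ = ρL/A = (2.69×10^-8)(90.6)/(3.257e-07) = 7.482 Ω
R₍92.4₎ = R₍0₎(1 + αΔT) = 7.482 × (1 + 0.0038×92.4) = 10.11 Ω
V = IR = 3.15 × 10.11 = 31.8 V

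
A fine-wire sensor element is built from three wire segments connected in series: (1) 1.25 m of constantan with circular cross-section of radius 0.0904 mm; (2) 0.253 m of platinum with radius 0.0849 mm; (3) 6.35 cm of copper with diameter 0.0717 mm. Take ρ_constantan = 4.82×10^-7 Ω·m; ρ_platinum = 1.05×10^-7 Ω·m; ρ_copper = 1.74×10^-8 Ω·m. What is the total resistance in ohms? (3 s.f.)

Seg 1: A = πr² = π(9.0400e-05 m)² = 2.567e-08 m²
R_1 = (4.82×10^-7)(1.25)/(2.567e-08) = 23.47 Ω
Seg 2: A = πr² = π(8.4900e-05 m)² = 2.264e-08 m²
R_2 = (1.05×10^-7)(0.253)/(2.264e-08) = 1.173 Ω
Seg 3: A = π(d/2)² = π(3.5850e-05 m)² = 4.038e-09 m²
R_3 = (1.74×10^-8)(0.0635)/(4.038e-09) = 0.2736 Ω
R_total = R_1 + R_2 + R_3 = 24.9 Ω

24.9 Ω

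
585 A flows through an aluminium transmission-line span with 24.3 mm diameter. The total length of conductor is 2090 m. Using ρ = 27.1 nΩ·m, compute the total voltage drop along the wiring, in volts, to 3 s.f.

71.4 V

ρ = 27.1 nΩ·m = 2.71×10^-8 Ω·m
A = π(d/2)² = π(1.2150e-02 m)² = 4.638e-04 m²
R = ρL/A = (2.71×10^-8)(2090)/(4.638e-04) = 0.1221 Ω
V = IR = 585 × 0.1221 = 71.4 V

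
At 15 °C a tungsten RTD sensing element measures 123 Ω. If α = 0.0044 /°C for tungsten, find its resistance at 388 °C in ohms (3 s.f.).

325 Ω

ΔT = 388 − 15 = 373 °C
R = R₀(1 + αΔT) = 123 × (1 + 0.0044×373) = 123 × 2.641 = 325 Ω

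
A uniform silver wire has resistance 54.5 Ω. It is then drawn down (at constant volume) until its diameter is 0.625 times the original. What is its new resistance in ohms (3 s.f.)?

Volume constant ⇒ L' = L/r² with r = 0.625. R' = ρL'/A' = ρ(L/r²)/(πr²d₀²/4) = R/r⁴.
R' = 6.554 × 54.5 = 357 Ω

357 Ω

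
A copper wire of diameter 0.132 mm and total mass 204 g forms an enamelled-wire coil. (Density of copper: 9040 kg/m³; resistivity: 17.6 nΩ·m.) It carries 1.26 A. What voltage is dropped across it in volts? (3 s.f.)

ρ = 17.6 nΩ·m = 1.76×10^-8 Ω·m
A = π(d/2)² = π(6.6000e-05 m)² = 1.3685e-08 m²
L = m/(density·A) = 0.204/(9040×1.3685e-08) = 1649 m
R = ρL/A = (1.76×10^-8)(1649)/(1.3685e-08) = 2121 Ω
V = IR = 1.26 × 2121 = 2670 V

2670 V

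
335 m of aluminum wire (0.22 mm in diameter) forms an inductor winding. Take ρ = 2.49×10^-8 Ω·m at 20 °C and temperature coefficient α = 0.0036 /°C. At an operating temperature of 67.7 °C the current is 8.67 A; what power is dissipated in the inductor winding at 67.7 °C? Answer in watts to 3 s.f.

A = π(d/2)² = π(1.1000e-04 m)² = 3.801e-08 m²
R₍20₎ = ρL/A = (2.49×10^-8)(335)/(3.801e-08) = 219.4 Ω
R₍67.7₎ = R₍20₎(1 + αΔT) = 219.4 × (1 + 0.0036×47.7) = 257.1 Ω
P = I²R = (8.67)² × 257.1 = 19300 W

19300 W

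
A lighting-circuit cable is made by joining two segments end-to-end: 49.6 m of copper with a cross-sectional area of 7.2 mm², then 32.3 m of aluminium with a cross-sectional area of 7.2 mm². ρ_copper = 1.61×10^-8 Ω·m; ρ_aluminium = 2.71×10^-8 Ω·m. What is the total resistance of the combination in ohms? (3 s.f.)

0.232 Ω

Segment 1: A = 7.2 mm² = 7.200e-06 m²
R₁ = ρL/A = (1.61×10^-8)(49.6)/(7.200e-06) = 0.1109 Ω
R₂ = (2.71×10^-8)(32.3)/(7.200e-06) = 0.1216 Ω
R = R₁ + R₂ = 0.232 Ω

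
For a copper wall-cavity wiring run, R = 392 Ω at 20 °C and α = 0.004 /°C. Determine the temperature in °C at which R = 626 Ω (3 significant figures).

R = R₀(1 + α(T − T₀)) ⇒ T = T₀ + (R/R₀ − 1)/α
T = 20 + (626/392 − 1)/0.004 = 20 + (0.5969)/0.004 = 169 °C

169 °C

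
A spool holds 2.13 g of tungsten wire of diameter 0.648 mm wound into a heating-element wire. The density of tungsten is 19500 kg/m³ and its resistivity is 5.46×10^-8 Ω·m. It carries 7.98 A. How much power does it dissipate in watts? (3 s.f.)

3.49 W

A = π(d/2)² = π(3.2400e-04 m)² = 3.2979e-07 m²
L = m/(density·A) = 0.00213/(19500×3.2979e-07) = 0.3312 m
R = ρL/A = (5.46×10^-8)(0.3312)/(3.2979e-07) = 0.05484 Ω
P = I²R = (7.98)² × 0.05484 = 3.49 W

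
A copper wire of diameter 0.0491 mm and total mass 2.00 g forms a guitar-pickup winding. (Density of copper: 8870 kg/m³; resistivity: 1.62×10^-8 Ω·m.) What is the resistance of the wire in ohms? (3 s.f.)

A = π(d/2)² = π(2.4550e-05 m)² = 1.8934e-09 m²
L = m/(density·A) = 0.002/(8870×1.8934e-09) = 119.1 m
R = ρL/A = (1.62×10^-8)(119.1)/(1.8934e-09) = 1020 Ω

1020 Ω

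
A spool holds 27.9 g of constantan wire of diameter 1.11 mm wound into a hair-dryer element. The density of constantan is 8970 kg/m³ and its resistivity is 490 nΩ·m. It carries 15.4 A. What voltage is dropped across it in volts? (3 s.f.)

25.1 V

ρ = 490 nΩ·m = 4.90×10^-7 Ω·m
A = π(d/2)² = π(5.5500e-04 m)² = 9.6769e-07 m²
L = m/(density·A) = 0.0279/(8970×9.6769e-07) = 3.214 m
R = ρL/A = (4.90×10^-7)(3.214)/(9.6769e-07) = 1.628 Ω
V = IR = 15.4 × 1.628 = 25.1 V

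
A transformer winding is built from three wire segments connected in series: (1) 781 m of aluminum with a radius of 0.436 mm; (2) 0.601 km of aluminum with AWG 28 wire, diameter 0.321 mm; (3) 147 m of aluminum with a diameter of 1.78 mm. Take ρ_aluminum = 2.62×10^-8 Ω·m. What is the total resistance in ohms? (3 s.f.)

Seg 1: A = πr² = π(4.3600e-04 m)² = 5.972e-07 m²
R_1 = (2.62×10^-8)(781)/(5.972e-07) = 34.26 Ω
Seg 2: A = π(0.321/2 mm)² = π(1.6050e-04 m)² = 8.093e-08 m²
R_2 = (2.62×10^-8)(601)/(8.093e-08) = 194.6 Ω
Seg 3: A = π(d/2)² = π(8.9000e-04 m)² = 2.488e-06 m²
R_3 = (2.62×10^-8)(147)/(2.488e-06) = 1.548 Ω
R_total = R_1 + R_2 + R_3 = 230 Ω

230 Ω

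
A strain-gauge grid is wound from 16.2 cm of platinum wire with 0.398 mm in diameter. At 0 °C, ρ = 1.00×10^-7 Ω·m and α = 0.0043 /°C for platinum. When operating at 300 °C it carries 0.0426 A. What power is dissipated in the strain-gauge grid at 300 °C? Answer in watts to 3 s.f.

A = π(d/2)² = π(1.9900e-04 m)² = 1.244e-07 m²
R₍0₎ = ρL/A = (1.00×10^-7)(0.162)/(1.244e-07) = 0.1302 Ω
R₍300₎ = R₍0₎(1 + αΔT) = 0.1302 × (1 + 0.0043×300) = 0.2982 Ω
P = I²R = (0.0426)² × 0.2982 = 5.41×10^-4 W

5.41×10^-4 W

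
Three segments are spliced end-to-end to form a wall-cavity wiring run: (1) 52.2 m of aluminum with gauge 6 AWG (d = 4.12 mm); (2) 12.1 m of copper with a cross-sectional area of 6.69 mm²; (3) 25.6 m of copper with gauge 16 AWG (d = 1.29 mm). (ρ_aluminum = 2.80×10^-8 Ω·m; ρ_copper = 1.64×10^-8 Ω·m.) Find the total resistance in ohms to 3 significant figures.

0.461 Ω

Seg 1: A = π(4.12/2 mm)² = π(2.0600e-03 m)² = 1.333e-05 m²
R_1 = (2.80×10^-8)(52.2)/(1.333e-05) = 0.1096 Ω
Seg 2: A = 6.69 mm² = 6.690e-06 m²
R_2 = (1.64×10^-8)(12.1)/(6.690e-06) = 0.02966 Ω
Seg 3: A = π(1.29/2 mm)² = π(6.4500e-04 m)² = 1.307e-06 m²
R_3 = (1.64×10^-8)(25.6)/(1.307e-06) = 0.3212 Ω
R_total = R_1 + R_2 + R_3 = 0.461 Ω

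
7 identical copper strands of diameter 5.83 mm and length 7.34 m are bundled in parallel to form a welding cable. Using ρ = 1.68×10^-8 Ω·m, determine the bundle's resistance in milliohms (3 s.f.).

A_strand = π(2.9150e-03 m)² = 2.669e-05 m²
R_strand = ρL/A = (1.68×10^-8)(7.34)/(2.669e-05) = 0.004619 Ω
R_total = R_strand/N = 0.004619/7 = 0.660 mΩ

0.660 mΩ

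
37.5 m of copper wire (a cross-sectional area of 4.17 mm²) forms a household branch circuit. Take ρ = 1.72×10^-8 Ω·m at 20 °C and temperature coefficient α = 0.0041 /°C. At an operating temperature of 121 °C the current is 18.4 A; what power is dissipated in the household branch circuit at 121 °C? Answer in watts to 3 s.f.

74.1 W

A = 4.17 mm² = 4.170e-06 m²
R₍20₎ = ρL/A = (1.72×10^-8)(37.5)/(4.170e-06) = 0.1547 Ω
R₍121₎ = R₍20₎(1 + αΔT) = 0.1547 × (1 + 0.0041×101) = 0.2187 Ω
P = I²R = (18.4)² × 0.2187 = 74.1 W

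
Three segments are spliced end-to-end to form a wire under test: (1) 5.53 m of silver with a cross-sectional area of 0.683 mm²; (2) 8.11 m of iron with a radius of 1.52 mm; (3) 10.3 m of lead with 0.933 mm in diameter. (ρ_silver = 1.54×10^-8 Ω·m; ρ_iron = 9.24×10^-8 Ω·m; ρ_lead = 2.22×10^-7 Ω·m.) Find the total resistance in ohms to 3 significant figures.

3.57 Ω

Seg 1: A = 0.683 mm² = 6.830e-07 m²
R_1 = (1.54×10^-8)(5.53)/(6.830e-07) = 0.1247 Ω
Seg 2: A = πr² = π(1.5200e-03 m)² = 7.258e-06 m²
R_2 = (9.24×10^-8)(8.11)/(7.258e-06) = 0.1032 Ω
Seg 3: A = π(d/2)² = π(4.6650e-04 m)² = 6.837e-07 m²
R_3 = (2.22×10^-7)(10.3)/(6.837e-07) = 3.345 Ω
R_total = R_1 + R_2 + R_3 = 3.57 Ω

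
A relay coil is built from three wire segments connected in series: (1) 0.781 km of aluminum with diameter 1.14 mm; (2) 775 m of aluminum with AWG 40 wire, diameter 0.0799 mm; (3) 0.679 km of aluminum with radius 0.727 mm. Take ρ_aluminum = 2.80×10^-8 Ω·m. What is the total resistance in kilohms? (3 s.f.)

4.36 kΩ

Seg 1: A = π(d/2)² = π(5.7000e-04 m)² = 1.021e-06 m²
R_1 = (2.80×10^-8)(781)/(1.021e-06) = 21.42 Ω
Seg 2: A = π(0.0799/2 mm)² = π(3.9950e-05 m)² = 5.014e-09 m²
R_2 = (2.80×10^-8)(775)/(5.014e-09) = 4328 Ω
Seg 3: A = πr² = π(7.2700e-04 m)² = 1.660e-06 m²
R_3 = (2.80×10^-8)(679)/(1.660e-06) = 11.45 Ω
R_total = R_1 + R_2 + R_3 = 4.36 kΩ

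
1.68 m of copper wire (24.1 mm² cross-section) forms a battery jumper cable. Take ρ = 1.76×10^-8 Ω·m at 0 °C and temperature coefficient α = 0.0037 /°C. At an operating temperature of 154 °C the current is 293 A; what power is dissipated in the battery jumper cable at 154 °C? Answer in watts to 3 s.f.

165 W

A = 24.1 mm² = 2.410e-05 m²
R₍0₎ = ρL/A = (1.76×10^-8)(1.68)/(2.410e-05) = 0.001227 Ω
R₍154₎ = R₍0₎(1 + αΔT) = 0.001227 × (1 + 0.0037×154) = 0.001926 Ω
P = I²R = (293)² × 0.001926 = 165 W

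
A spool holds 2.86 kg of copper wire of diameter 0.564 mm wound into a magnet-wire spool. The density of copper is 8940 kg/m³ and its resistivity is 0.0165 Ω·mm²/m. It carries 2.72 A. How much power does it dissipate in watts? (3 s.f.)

ρ = 0.0165 Ω·mm²/m = 1.65×10^-8 Ω·m
A = π(d/2)² = π(2.8200e-04 m)² = 2.4983e-07 m²
L = m/(density·A) = 2.86/(8940×2.4983e-07) = 1281 m
R = ρL/A = (1.65×10^-8)(1281)/(2.4983e-07) = 84.57 Ω
P = I²R = (2.72)² × 84.57 = 626 W

626 W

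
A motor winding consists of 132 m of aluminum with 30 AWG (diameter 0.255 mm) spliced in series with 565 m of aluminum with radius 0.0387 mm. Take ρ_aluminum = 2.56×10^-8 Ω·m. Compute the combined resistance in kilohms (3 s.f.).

Segment 1: A = π(0.255/2 mm)² = π(1.2750e-04 m)² = 5.107e-08 m²
R₁ = ρL/A = (2.56×10^-8)(132)/(5.107e-08) = 66.17 Ω
Segment 2: A = πr² = π(3.8700e-05 m)² = 4.705e-09 m²
R₂ = (2.56×10^-8)(565)/(4.705e-09) = 3074 Ω
R = R₁ + R₂ = 3.14 kΩ

3.14 kΩ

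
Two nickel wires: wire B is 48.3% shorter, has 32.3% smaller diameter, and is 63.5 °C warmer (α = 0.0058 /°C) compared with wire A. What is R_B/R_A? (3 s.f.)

R ∝ ρL/d² with ρ ∝ (1+αΔT), so R_B/R_A = (1 − 48.3/100) × (1 − 32.3/100)⁻² × (1 + 0.0058×63.5)
= 0.517 × 2.182 × 1.368 = 1.54

1.54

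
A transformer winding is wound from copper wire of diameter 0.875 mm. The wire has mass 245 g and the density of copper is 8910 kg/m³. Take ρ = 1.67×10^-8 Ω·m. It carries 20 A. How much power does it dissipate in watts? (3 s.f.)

A = π(d/2)² = π(4.3750e-04 m)² = 6.0132e-07 m²
L = m/(density·A) = 0.245/(8910×6.0132e-07) = 45.73 m
R = ρL/A = (1.67×10^-8)(45.73)/(6.0132e-07) = 1.27 Ω
P = I²R = (20)² × 1.27 = 508 W

508 W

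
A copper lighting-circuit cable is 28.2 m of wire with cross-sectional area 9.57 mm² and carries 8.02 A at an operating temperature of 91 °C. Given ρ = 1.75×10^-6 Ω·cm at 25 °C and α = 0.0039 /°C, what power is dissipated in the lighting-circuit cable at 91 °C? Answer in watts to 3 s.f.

ρ = 1.75×10^-6 Ω·cm = 1.75×10^-8 Ω·m
A = 9.57 mm² = 9.570e-06 m²
R₍25₎ = ρL/A = (1.75×10^-8)(28.2)/(9.570e-06) = 0.05157 Ω
R₍91₎ = R₍25₎(1 + αΔT) = 0.05157 × (1 + 0.0039×66) = 0.06484 Ω
P = I²R = (8.02)² × 0.06484 = 4.17 W

4.17 W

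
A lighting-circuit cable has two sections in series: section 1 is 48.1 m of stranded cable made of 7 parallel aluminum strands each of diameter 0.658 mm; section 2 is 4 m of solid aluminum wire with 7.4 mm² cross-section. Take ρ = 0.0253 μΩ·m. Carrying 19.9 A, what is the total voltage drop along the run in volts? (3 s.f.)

10.4 V

ρ = 0.0253 μΩ·m = 2.53×10^-8 Ω·m
Section 1: A_strand = π(3.2900e-04)² = 3.400e-07 m²; R₁ = ρL/(N·A_s) = (2.53×10^-8)(48.1)/(7×3.400e-07) = 0.5112 Ω
Section 2: A = 7.4 mm² = 7.400e-06 m²
R₂ = (2.53×10^-8)(4)/(7.400e-06) = 0.01368 Ω
R = R₁ + R₂ = 0.5249 Ω
V = IR = 19.9 × 0.5249 = 10.4 V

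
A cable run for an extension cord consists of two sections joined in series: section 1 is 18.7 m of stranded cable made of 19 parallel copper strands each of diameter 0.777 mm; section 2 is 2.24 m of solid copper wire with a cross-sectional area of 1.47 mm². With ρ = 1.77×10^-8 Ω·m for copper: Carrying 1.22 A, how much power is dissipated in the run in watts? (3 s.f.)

0.0948 W

Section 1: A_strand = π(3.8850e-04)² = 4.742e-07 m²; R₁ = ρL/(N·A_s) = (1.77×10^-8)(18.7)/(19×4.742e-07) = 0.03674 Ω
Section 2: A = 1.47 mm² = 1.470e-06 m²
R₂ = (1.77×10^-8)(2.24)/(1.470e-06) = 0.02697 Ω
R = R₁ + R₂ = 0.06371 Ω
P = I²R = (1.22)² × 0.06371 = 0.0948 W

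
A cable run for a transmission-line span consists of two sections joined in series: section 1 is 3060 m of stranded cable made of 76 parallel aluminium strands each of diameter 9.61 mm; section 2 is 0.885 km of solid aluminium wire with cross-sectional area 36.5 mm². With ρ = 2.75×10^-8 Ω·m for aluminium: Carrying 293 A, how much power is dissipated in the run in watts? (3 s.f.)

Section 1: A_strand = π(4.8050e-03)² = 7.253e-05 m²; R₁ = ρL/(N·A_s) = (2.75×10^-8)(3060)/(76×7.253e-05) = 0.01527 Ω
Section 2: A = 36.5 mm² = 3.650e-05 m²
R₂ = (2.75×10^-8)(885)/(3.650e-05) = 0.6668 Ω
R = R₁ + R₂ = 0.682 Ω
P = I²R = (293)² × 0.682 = 58600 W

58600 W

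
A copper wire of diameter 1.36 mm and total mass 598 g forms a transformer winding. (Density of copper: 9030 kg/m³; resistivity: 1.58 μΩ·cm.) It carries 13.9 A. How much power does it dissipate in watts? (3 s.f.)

ρ = 1.58 μΩ·cm = 1.58×10^-8 Ω·m
A = π(d/2)² = π(6.8000e-04 m)² = 1.4527e-06 m²
L = m/(density·A) = 0.598/(9030×1.4527e-06) = 45.59 m
R = ρL/A = (1.58×10^-8)(45.59)/(1.4527e-06) = 0.4958 Ω
P = I²R = (13.9)² × 0.4958 = 95.8 W

95.8 W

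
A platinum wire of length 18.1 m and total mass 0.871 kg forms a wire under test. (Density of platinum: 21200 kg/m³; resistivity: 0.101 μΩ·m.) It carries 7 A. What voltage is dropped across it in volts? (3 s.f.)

5.64 V

ρ = 0.101 μΩ·m = 1.01×10^-7 Ω·m
A = m/(density·L) = 0.871/(21200×18.1) = 2.2699e-06 m²
R = ρL/A = (1.01×10^-7)(18.1)/(2.2699e-06) = 0.8054 Ω
V = IR = 7 × 0.8054 = 5.64 V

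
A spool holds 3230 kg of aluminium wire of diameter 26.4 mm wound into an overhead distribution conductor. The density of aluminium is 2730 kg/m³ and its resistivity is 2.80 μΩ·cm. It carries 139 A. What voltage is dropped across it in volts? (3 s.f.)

15.4 V

ρ = 2.80 μΩ·cm = 2.80×10^-8 Ω·m
A = π(d/2)² = π(1.3200e-02 m)² = 5.4739e-04 m²
L = m/(density·A) = 3230/(2730×5.4739e-04) = 2161 m
R = ρL/A = (2.80×10^-8)(2161)/(5.4739e-04) = 0.1106 Ω
V = IR = 139 × 0.1106 = 15.4 V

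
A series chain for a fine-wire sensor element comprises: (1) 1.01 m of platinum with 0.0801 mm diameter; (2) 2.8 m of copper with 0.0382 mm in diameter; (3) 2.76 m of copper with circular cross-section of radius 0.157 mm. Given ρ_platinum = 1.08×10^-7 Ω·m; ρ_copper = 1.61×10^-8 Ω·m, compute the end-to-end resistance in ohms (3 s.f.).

Seg 1: A = π(d/2)² = π(4.0050e-05 m)² = 5.039e-09 m²
R_1 = (1.08×10^-7)(1.01)/(5.039e-09) = 21.65 Ω
Seg 2: A = π(d/2)² = π(1.9100e-05 m)² = 1.146e-09 m²
R_2 = (1.61×10^-8)(2.8)/(1.146e-09) = 39.33 Ω
Seg 3: A = πr² = π(1.5700e-04 m)² = 7.744e-08 m²
R_3 = (1.61×10^-8)(2.76)/(7.744e-08) = 0.5738 Ω
R_total = R_1 + R_2 + R_3 = 61.6 Ω

61.6 Ω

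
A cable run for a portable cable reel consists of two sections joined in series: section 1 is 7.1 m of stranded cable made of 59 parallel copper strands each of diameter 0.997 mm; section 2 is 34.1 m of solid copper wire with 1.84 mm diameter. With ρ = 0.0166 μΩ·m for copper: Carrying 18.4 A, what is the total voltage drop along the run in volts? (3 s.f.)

ρ = 0.0166 μΩ·m = 1.66×10^-8 Ω·m
Section 1: A_strand = π(4.9850e-04)² = 7.807e-07 m²; R₁ = ρL/(N·A_s) = (1.66×10^-8)(7.1)/(59×7.807e-07) = 0.002559 Ω
Section 2: A = π(d/2)² = π(9.2000e-04 m)² = 2.659e-06 m²
R₂ = (1.66×10^-8)(34.1)/(2.659e-06) = 0.2129 Ω
R = R₁ + R₂ = 0.2154 Ω
V = IR = 18.4 × 0.2154 = 3.96 V

3.96 V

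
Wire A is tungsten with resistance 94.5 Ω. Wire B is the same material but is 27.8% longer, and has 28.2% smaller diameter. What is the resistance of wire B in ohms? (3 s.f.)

R ∝ L/d², so R_B/R_A = (1 + 27.8/100) × (1 − 28.2/100)⁻²
= 1.278 × 1.94 = 2.479
R_B = 2.479 × 94.5 = 234 Ω

234 Ω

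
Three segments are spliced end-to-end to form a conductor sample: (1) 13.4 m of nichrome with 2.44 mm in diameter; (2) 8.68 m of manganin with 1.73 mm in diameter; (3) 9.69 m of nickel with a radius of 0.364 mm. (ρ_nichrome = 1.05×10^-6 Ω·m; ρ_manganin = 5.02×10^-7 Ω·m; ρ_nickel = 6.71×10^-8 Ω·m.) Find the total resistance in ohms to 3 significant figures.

Seg 1: A = π(d/2)² = π(1.2200e-03 m)² = 4.676e-06 m²
R_1 = (1.05×10^-6)(13.4)/(4.676e-06) = 3.009 Ω
Seg 2: A = π(d/2)² = π(8.6500e-04 m)² = 2.351e-06 m²
R_2 = (5.02×10^-7)(8.68)/(2.351e-06) = 1.854 Ω
Seg 3: A = πr² = π(3.6400e-04 m)² = 4.162e-07 m²
R_3 = (6.71×10^-8)(9.69)/(4.162e-07) = 1.562 Ω
R_total = R_1 + R_2 + R_3 = 6.42 Ω

6.42 Ω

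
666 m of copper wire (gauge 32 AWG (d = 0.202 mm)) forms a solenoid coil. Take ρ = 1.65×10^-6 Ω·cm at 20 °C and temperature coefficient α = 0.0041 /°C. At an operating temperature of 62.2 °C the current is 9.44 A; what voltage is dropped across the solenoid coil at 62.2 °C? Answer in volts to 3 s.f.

ρ = 1.65×10^-6 Ω·cm = 1.65×10^-8 Ω·m
A = π(0.202/2 mm)² = π(1.0100e-04 m)² = 3.205e-08 m²
R₍20₎ = ρL/A = (1.65×10^-8)(666)/(3.205e-08) = 342.9 Ω
R₍62.2₎ = R₍20₎(1 + αΔT) = 342.9 × (1 + 0.0041×42.2) = 402.2 Ω
V = IR = 9.44 × 402.2 = 3800 V

3800 V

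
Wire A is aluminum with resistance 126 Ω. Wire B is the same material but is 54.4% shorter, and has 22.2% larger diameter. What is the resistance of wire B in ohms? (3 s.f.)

38.5 Ω

R ∝ L/d², so R_B/R_A = (1 − 54.4/100) × (1 + 22.2/100)⁻²
= 0.456 × 0.6697 = 0.3054
R_B = 0.3054 × 126 = 38.5 Ω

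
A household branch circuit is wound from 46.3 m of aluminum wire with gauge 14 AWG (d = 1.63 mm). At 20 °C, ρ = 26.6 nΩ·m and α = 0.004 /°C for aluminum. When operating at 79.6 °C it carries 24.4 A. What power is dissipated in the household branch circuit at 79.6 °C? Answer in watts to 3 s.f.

ρ = 26.6 nΩ·m = 2.66×10^-8 Ω·m
A = π(1.63/2 mm)² = π(8.1500e-04 m)² = 2.087e-06 m²
R₍20₎ = ρL/A = (2.66×10^-8)(46.3)/(2.087e-06) = 0.5902 Ω
R₍79.6₎ = R₍20₎(1 + αΔT) = 0.5902 × (1 + 0.004×59.6) = 0.7309 Ω
P = I²R = (24.4)² × 0.7309 = 435 W

435 W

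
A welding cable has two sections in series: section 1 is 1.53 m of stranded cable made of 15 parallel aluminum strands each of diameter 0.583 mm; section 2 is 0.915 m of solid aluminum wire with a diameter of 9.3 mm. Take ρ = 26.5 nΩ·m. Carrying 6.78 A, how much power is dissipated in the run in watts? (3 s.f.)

ρ = 26.5 nΩ·m = 2.65×10^-8 Ω·m
Section 1: A_strand = π(2.9150e-04)² = 2.669e-07 m²; R₁ = ρL/(N·A_s) = (2.65×10^-8)(1.53)/(15×2.669e-07) = 0.01013 Ω
Section 2: A = π(d/2)² = π(4.6500e-03 m)² = 6.793e-05 m²
R₂ = (2.65×10^-8)(0.915)/(6.793e-05) = 3.570×10^-4 Ω
R = R₁ + R₂ = 0.01048 Ω
P = I²R = (6.78)² × 0.01048 = 0.482 W

0.482 W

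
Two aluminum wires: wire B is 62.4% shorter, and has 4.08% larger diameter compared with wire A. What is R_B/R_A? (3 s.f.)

R ∝ L/d², so R_B/R_A = (1 − 62.4/100) × (1 + 4.08/100)⁻²
= 0.376 × 0.9231 = 0.347

0.347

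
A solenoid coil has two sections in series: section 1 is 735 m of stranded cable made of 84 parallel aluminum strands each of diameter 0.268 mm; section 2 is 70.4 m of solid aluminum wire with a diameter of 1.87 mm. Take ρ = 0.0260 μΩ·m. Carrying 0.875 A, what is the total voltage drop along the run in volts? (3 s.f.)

ρ = 0.0260 μΩ·m = 2.60×10^-8 Ω·m
Section 1: A_strand = π(1.3400e-04)² = 5.641e-08 m²; R₁ = ρL/(N·A_s) = (2.60×10^-8)(735)/(84×5.641e-08) = 4.033 Ω
Section 2: A = π(d/2)² = π(9.3500e-04 m)² = 2.746e-06 m²
R₂ = (2.60×10^-8)(70.4)/(2.746e-06) = 0.6665 Ω
R = R₁ + R₂ = 4.699 Ω
V = IR = 0.875 × 4.699 = 4.11 V

4.11 V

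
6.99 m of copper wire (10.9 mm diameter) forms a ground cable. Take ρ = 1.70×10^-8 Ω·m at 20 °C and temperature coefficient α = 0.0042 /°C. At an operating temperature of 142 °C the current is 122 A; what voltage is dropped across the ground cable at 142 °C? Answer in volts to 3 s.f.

0.235 V

A = π(d/2)² = π(5.4500e-03 m)² = 9.331e-05 m²
R₍20₎ = ρL/A = (1.70×10^-8)(6.99)/(9.331e-05) = 0.001273 Ω
R₍142₎ = R₍20₎(1 + αΔT) = 0.001273 × (1 + 0.0042×122) = 0.001926 Ω
V = IR = 122 × 0.001926 = 0.235 V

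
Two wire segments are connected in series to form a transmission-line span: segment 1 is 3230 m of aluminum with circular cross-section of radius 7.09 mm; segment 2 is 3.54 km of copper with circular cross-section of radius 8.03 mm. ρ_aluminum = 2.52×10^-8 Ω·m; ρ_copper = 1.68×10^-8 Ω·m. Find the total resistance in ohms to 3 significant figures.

0.809 Ω

Segment 1: A = πr² = π(7.0900e-03 m)² = 1.579e-04 m²
R₁ = ρL/A = (2.52×10^-8)(3230)/(1.579e-04) = 0.5154 Ω
Segment 2: A = πr² = π(8.0300e-03 m)² = 2.026e-04 m²
R₂ = (1.68×10^-8)(3540)/(2.026e-04) = 0.2936 Ω
R = R₁ + R₂ = 0.809 Ω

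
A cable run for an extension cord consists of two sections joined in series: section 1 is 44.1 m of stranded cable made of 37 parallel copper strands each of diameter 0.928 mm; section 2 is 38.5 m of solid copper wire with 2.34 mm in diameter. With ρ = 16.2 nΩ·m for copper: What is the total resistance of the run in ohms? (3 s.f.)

ρ = 16.2 nΩ·m = 1.62×10^-8 Ω·m
Section 1: A_strand = π(4.6400e-04)² = 6.764e-07 m²; R₁ = ρL/(N·A_s) = (1.62×10^-8)(44.1)/(37×6.764e-07) = 0.02855 Ω
Section 2: A = π(d/2)² = π(1.1700e-03 m)² = 4.301e-06 m²
R₂ = (1.62×10^-8)(38.5)/(4.301e-06) = 0.145 Ω
R = R₁ + R₂ = 0.174 Ω

0.174 Ω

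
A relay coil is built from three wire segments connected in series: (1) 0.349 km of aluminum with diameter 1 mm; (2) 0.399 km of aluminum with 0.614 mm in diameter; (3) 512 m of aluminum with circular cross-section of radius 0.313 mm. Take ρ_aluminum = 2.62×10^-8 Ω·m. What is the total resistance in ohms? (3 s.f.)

90.5 Ω

Seg 1: A = π(d/2)² = π(5.0000e-04 m)² = 7.854e-07 m²
R_1 = (2.62×10^-8)(349)/(7.854e-07) = 11.64 Ω
Seg 2: A = π(d/2)² = π(3.0700e-04 m)² = 2.961e-07 m²
R_2 = (2.62×10^-8)(399)/(2.961e-07) = 35.31 Ω
Seg 3: A = πr² = π(3.1300e-04 m)² = 3.078e-07 m²
R_3 = (2.62×10^-8)(512)/(3.078e-07) = 43.58 Ω
R_total = R_1 + R_2 + R_3 = 90.5 Ω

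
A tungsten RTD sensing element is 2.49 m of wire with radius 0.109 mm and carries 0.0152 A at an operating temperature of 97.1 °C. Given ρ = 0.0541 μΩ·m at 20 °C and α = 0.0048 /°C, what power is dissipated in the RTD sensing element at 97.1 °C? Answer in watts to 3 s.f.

0.00114 W

ρ = 0.0541 μΩ·m = 5.41×10^-8 Ω·m
A = πr² = π(1.0900e-04 m)² = 3.733e-08 m²
R₍20₎ = ρL/A = (5.41×10^-8)(2.49)/(3.733e-08) = 3.609 Ω
R₍97.1₎ = R₍20₎(1 + αΔT) = 3.609 × (1 + 0.0048×77.1) = 4.945 Ω
P = I²R = (0.0152)² × 4.945 = 0.00114 W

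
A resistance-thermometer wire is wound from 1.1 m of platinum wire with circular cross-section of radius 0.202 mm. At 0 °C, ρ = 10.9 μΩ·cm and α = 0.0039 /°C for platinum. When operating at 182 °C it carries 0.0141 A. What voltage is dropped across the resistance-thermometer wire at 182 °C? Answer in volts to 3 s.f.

0.0225 V

ρ = 10.9 μΩ·cm = 1.09×10^-7 Ω·m
A = πr² = π(2.0200e-04 m)² = 1.282e-07 m²
R₍0₎ = ρL/A = (1.09×10^-7)(1.1)/(1.282e-07) = 0.9353 Ω
R₍182₎ = R₍0₎(1 + αΔT) = 0.9353 × (1 + 0.0039×182) = 1.599 Ω
V = IR = 0.0141 × 1.599 = 0.0225 V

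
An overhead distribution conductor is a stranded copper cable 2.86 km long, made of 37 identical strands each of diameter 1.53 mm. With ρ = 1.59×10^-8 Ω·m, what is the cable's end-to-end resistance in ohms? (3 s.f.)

0.668 Ω

A_strand = π(7.6500e-04 m)² = 1.839e-06 m²
R_strand = ρL/A = (1.59×10^-8)(2860)/(1.839e-06) = 24.73 Ω
R_total = R_strand/N = 24.73/37 = 0.668 Ω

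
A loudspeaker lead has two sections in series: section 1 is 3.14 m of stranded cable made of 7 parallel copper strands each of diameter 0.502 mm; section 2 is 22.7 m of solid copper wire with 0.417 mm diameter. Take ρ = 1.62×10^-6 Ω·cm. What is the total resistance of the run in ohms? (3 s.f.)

ρ = 1.62×10^-6 Ω·cm = 1.62×10^-8 Ω·m
Section 1: A_strand = π(2.5100e-04)² = 1.979e-07 m²; R₁ = ρL/(N·A_s) = (1.62×10^-8)(3.14)/(7×1.979e-07) = 0.03672 Ω
Section 2: A = π(d/2)² = π(2.0850e-04 m)² = 1.366e-07 m²
R₂ = (1.62×10^-8)(22.7)/(1.366e-07) = 2.693 Ω
R = R₁ + R₂ = 2.73 Ω

2.73 Ω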